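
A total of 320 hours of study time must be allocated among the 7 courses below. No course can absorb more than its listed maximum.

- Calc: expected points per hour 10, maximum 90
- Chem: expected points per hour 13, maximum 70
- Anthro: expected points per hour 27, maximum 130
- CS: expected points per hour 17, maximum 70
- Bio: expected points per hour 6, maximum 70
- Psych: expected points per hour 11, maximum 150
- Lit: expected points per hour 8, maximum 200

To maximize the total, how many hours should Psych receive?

Rank by expected points per hour: Anthro 27 > CS 17 > Chem 13 > Psych 11 > Calc 10 > Lit 8 > Bio 6.
Give Anthro 130 to hit its cap of 130 — 190 left.
CS: +70 to 70 (cap) — 120 left.
Chem: +70 to 70 (cap) — 50 left.
Only 50 left; Psych takes them to reach 50.

50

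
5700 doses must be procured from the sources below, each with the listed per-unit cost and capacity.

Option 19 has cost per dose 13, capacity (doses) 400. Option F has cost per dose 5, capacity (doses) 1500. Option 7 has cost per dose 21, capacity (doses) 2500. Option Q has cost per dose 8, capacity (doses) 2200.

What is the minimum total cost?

Use sources in increasing cost order.
Take 1500 from Option F at 5 ; need 4200 more.
Take 2200 from Option Q at 8 ; need 2000 more.
Option 19 (13): use full 400 ; 1600 doses to go.
Option 7 at 21: take 1600 of its 2500 ; requirement met.
Cost = 1500×5 + 2200×8 + 400×13 + 1600×21 = 63900.

63900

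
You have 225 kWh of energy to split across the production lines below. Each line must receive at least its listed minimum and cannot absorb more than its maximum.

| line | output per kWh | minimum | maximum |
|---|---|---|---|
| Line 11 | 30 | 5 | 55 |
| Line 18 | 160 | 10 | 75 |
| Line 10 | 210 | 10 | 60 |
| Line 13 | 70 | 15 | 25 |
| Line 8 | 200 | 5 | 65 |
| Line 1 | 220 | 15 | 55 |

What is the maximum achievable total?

42900

Meeting every minimum uses 5+10+10+15+5+15 = 60 kWh, leaving 165.
Order the production lines by output per kWh: Line 1 220 > Line 10 210 > Line 8 200 > Line 18 160 > Line 13 70 > Line 11 30.
Give Line 1 40 more to hit its cap of 55 ; 125 left.
Give Line 10 50 more to hit its cap of 60 ; 75 left.
Give Line 8 60 more to hit its cap of 65 ; 15 left.
Line 18 has room for 65 more but only 15 remain, so it gets 25.
Total = 30×5 + 160×25 + 210×60 + 70×15 + 200×65 + 220×55 = 42900.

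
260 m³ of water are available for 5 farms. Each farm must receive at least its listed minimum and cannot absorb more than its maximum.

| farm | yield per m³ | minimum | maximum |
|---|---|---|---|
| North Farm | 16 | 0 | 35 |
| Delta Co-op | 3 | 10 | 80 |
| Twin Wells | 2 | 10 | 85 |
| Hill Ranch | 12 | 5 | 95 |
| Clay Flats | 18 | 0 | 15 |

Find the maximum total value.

2280

Meeting every minimum uses 0+10+10+5+0 = 25 m³, leaving 235.
Rank by yield per m³: Clay Flats 18 > North Farm 16 > Hill Ranch 12 > Delta Co-op 3 > Twin Wells 2.
Clay Flats takes 15 more to reach its cap of 15 → 220 left.
North Farm takes 35 more to reach its cap of 35 → 185 left.
Hill Ranch takes 90 more to reach its cap of 95 → 95 left.
Give Delta Co-op 70 more to hit its cap of 80 → 25 left.
Twin Wells has room for 75 more but only 25 remain, so it gets 35.
Total = 16×35 + 3×80 + 2×35 + 12×95 + 18×15 = 2280.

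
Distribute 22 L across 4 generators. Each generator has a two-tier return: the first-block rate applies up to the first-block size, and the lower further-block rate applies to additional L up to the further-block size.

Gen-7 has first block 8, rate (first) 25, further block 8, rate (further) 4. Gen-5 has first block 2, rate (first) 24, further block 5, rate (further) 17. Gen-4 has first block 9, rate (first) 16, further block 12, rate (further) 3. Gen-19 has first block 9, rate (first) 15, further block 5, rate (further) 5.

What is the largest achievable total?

Order all 8 blocks by rate: Gen-7/first 25 > Gen-5/first 24 > Gen-5/second 17 > Gen-4/first 16 > Gen-19/first 15 > Gen-19/second 5 > Gen-7/second 4 > Gen-4/second 3.
Gen-7 first at 25: fill all 8 ; 14 left.
Fill Gen-5 first block (2 at 24) ; 12 left.
Gen-5/second (17): +5 ; 7 left.
Gen-4 first at 16: only 7 left, fill 7.
Total = 25×8 + 24×2 + 17×5 + 16×7 = 445.

445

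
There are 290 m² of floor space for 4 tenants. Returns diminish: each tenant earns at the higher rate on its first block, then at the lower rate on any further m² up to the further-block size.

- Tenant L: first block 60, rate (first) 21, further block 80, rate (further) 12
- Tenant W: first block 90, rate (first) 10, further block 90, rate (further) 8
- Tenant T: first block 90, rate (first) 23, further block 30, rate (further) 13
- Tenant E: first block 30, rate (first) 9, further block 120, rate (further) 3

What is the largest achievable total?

4980

Treat each block as its own option and order by rate: Tenant T/T1 23 > Tenant L/T1 21 > Tenant T/T2 13 > Tenant L/T2 12 > Tenant W/T1 10 > Tenant E/T1 9 > Tenant W/T2 8 > Tenant E/T2 3.
Tenant T/T1 (23): +90 → 200 left.
Fill Tenant L T1 block (60 at 21) → 140 left.
Tenant T/T2 (13): +30 → 110 left.
Tenant L/T2 (12): +80 → 30 left.
30 remain; put them into Tenant W T1 at 10.
Total = 23×90 + 21×60 + 13×30 + 12×80 + 10×30 = 4980.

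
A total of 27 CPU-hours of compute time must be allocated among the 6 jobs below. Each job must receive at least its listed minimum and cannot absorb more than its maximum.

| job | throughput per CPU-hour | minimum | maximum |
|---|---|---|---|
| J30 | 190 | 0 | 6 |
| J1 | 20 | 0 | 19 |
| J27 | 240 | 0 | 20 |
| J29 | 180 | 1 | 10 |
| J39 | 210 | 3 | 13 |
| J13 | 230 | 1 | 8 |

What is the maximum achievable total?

Meeting every minimum uses 0+0+0+1+3+1 = 5 CPU-hours, leaving 22.
Order the jobs by throughput per CPU-hour: J27 240 > J13 230 > J39 210 > J30 190 > J29 180 > J1 20.
J27 takes 20 more to reach its cap of 20 — 2 left.
Only 2 left; J13 takes them to reach 3.
Total = 240×20 + 180×1 + 210×3 + 230×3 = 6300.

6300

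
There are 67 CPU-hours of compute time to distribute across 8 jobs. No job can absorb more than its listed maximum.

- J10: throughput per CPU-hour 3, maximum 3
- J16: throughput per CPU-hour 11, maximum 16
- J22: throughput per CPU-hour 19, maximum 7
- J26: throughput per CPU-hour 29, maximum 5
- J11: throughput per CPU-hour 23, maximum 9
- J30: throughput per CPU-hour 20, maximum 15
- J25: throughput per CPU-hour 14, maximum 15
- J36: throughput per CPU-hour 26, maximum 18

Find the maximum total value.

Rank by throughput per CPU-hour: J26 29 > J36 26 > J11 23 > J30 20 > J22 19 > J25 14 > J16 11 > J10 3.
Give J26 5 to hit its cap of 5 — 62 left.
J36: +18 to 18 (cap) — 44 left.
J11: +9 to 9 (cap) — 35 left.
J30 takes 15 to reach its cap of 15 — 20 left.
Give J22 7 to hit its cap of 7 — 13 left.
J25 has room for 15 but only 13 remain, so it gets 13.
Total = 19×7 + 29×5 + 23×9 + 20×15 + 14×13 + 26×18 = 1435.

1435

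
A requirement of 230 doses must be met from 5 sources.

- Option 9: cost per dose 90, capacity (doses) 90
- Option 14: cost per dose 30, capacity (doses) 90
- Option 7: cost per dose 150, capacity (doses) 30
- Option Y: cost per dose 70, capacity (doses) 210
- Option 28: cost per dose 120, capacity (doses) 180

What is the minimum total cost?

12500

Fill from the cheapest source first.
Option 14 (30): use full 90 — 140 doses to go.
Take 140 from Option Y at 70 to finish.
Option 9, Option 28, Option 7: unused.
Cost = 90×30 + 140×70 = 12500.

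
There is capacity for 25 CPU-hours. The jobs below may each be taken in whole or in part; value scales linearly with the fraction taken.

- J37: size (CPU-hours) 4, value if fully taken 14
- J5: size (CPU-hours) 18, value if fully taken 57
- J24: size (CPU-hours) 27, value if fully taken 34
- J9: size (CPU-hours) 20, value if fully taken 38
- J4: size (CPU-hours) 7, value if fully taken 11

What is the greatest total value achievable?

Rank by value-to-size ratio: J37 14/4≈3.5, J5 57/18≈3.17, J9 38/20≈1.9, J4 11/7≈1.57, J24 34/27≈1.26.
All 4 CPU-hours of J37 fit (value 14) — 21 remain.
Take all of J5 (18 CPU-hours, value 57) — 3 CPU-hours left.
Fill the last 3 CPU-hours with part of J9: 3/20 of it earns 5.7.
Total value = 76.7.

76.7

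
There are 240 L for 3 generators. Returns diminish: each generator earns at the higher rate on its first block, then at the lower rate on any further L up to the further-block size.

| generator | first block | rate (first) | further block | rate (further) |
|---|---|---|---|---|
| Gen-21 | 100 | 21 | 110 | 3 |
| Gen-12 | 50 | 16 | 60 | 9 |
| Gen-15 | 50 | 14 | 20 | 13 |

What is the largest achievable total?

Treat each block as its own option and order by rate: Gen-21/tier1 21 > Gen-12/tier1 16 > Gen-15/tier1 14 > Gen-15/tier2 13 > Gen-12/tier2 9 > Gen-21/tier2 3.
Gen-21 tier1 at 21: fill all 100 — 140 left.
Gen-12 tier1 at 16: fill all 50 — 90 left.
Fill Gen-15 tier1 block (50 at 14) — 40 left.
Gen-15 tier2 at 13: fill all 20 — 20 left.
Gen-12 tier2 at 9: only 20 left, fill 20.
Total = 21×100 + 16×50 + 14×50 + 13×20 + 9×20 = 4040.

4040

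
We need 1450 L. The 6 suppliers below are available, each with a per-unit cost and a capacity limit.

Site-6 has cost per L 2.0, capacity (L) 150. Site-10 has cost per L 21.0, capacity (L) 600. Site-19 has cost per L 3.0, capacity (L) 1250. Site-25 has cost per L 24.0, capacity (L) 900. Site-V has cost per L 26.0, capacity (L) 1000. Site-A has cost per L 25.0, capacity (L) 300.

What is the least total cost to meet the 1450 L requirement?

Fill from the cheapest supplier first.
Site-6 at 2.0: take all 150 L → 1300 still needed.
Take 1250 from Site-19 at 3.0 → need 50 more.
Take 50 from Site-10 at 21.0 to finish.
Site-25, Site-A, Site-V: unused.
Cost = 150×2.0 + 1250×3.0 + 50×21.0 = 5100.

5100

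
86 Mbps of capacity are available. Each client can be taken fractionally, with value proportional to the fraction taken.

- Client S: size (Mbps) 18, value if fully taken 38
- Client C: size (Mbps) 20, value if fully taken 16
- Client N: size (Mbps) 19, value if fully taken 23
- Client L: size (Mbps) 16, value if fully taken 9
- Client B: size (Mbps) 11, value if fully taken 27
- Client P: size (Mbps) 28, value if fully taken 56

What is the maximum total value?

Best value per unit of size first: Client B 27/11≈2.45, Client S 38/18≈2.11, Client P 56/28≈2, Client N 23/19≈1.21, Client C 16/20≈0.8, Client L 9/16≈0.562.
All 11 Mbps of Client B fit (value 27) ; 75 remain.
All 18 Mbps of Client S fit (value 38) ; 57 remain.
All 28 Mbps of Client P fit (value 56) ; 29 remain.
All 19 Mbps of Client N fit (value 23) ; 10 remain.
Only 10 Mbps remain; take 10/20 of Client C for value 16×10/20 = 8.
Total value = 152.

152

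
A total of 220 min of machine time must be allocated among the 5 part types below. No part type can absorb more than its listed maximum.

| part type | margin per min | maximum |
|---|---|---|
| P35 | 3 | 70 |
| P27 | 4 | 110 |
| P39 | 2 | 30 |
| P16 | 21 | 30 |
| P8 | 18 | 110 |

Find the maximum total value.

2930

Rank by margin per min: P16 21 > P8 18 > P27 4 > P35 3 > P39 2.
P16 takes 30 to reach its cap of 30 → 190 left.
P8 takes 110 to reach its cap of 110 → 80 left.
P27 has room for 110 but only 80 remain, so it gets 80.
Total = 4×80 + 21×30 + 18×110 = 2930.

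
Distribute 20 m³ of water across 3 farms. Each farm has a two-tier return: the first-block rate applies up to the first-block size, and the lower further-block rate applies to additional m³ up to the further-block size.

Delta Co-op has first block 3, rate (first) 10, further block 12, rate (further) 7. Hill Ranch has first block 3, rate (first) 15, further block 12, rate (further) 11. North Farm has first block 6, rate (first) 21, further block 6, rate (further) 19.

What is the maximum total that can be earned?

Rank every tier by rate: North Farm/T1 21 > North Farm/T2 19 > Hill Ranch/T1 15 > Hill Ranch/T2 11 > Delta Co-op/T1 10 > Delta Co-op/T2 7.
North Farm/T1 (21): +6 — 14 left.
North Farm T2 at 19: fill all 6 — 8 left.
Fill Hill Ranch T1 block (3 at 15) — 5 left.
Hill Ranch/T2: +5 of 12 at 11; pool empty.
Total = 21×6 + 19×6 + 15×3 + 11×5 = 340.

340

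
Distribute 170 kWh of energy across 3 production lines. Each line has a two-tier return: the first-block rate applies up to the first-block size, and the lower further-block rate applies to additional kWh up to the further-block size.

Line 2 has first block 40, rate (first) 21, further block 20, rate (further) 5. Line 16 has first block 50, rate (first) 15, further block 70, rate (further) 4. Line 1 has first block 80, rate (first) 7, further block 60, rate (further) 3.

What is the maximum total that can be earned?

2150

Rank every tier by rate: Line 2/tier1 21 > Line 16/tier1 15 > Line 1/tier1 7 > Line 2/tier2 5 > Line 16/tier2 4 > Line 1/tier2 3.
Fill Line 2 tier1 block (40 at 21) → 130 left.
Fill Line 16 tier1 block (50 at 15) → 80 left.
Line 1 tier1 at 7: fill all 80 → 0 left.
Total = 21×40 + 15×50 + 7×80 = 2150.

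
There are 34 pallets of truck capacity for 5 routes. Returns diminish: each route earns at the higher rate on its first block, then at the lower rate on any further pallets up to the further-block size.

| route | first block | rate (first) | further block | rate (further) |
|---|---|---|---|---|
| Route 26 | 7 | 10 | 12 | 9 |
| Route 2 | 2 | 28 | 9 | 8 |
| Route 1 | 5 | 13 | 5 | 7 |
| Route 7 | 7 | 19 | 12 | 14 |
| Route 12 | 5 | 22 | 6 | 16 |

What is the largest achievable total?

589

Order all 10 blocks by rate: Route 2/T1 28 > Route 12/T1 22 > Route 7/T1 19 > Route 12/T2 16 > Route 7/T2 14 > Route 1/T1 13 > Route 26/T1 10 > Route 26/T2 9 > Route 2/T2 8 > Route 1/T2 7.
Route 2/T1 (28): +2 — 32 left.
Route 12 T1 at 22: fill all 5 — 27 left.
Route 7/T1 (19): +7 — 20 left.
Route 12/T2 (16): +6 — 14 left.
Route 7 T2 at 14: fill all 12 — 2 left.
Route 1/T1: +2 of 5 at 13; pool empty.
Total = 28×2 + 22×5 + 19×7 + 16×6 + 14×12 + 13×2 = 589.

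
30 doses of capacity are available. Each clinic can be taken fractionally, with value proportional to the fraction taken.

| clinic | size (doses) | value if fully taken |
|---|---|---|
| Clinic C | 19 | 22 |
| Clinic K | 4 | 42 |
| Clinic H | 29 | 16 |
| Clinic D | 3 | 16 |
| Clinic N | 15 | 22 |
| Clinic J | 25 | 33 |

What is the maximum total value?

90.56

Rank by value-to-size ratio: Clinic K 42/4≈10.5, Clinic D 16/3≈5.33, Clinic N 22/15≈1.47, Clinic J 33/25≈1.32, Clinic C 22/19≈1.16, Clinic H 16/29≈0.552.
Take all of Clinic K (4 doses, value 42) — 26 doses left.
Take all of Clinic D (3 doses, value 16) — 23 doses left.
All 15 doses of Clinic N fit (value 22) — 8 remain.
Fill the last 8 doses with part of Clinic J: 8/25 of it earns 10.56.
Total value = 90.56.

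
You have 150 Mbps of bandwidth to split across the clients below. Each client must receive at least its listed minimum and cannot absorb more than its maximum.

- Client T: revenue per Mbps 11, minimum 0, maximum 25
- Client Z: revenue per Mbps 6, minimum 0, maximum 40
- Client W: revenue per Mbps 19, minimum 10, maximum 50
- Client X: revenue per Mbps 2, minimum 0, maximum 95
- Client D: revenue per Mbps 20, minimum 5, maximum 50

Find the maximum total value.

2375

Meeting every minimum uses 0+0+10+0+5 = 15 Mbps, leaving 135.
Order the clients by revenue per Mbps: Client D 20 > Client W 19 > Client T 11 > Client Z 6 > Client X 2.
Client D takes 45 more to reach its cap of 50 ; 90 left.
Client W takes 40 more to reach its cap of 50 ; 50 left.
Client T takes 25 more to reach its cap of 25 ; 25 left.
Client Z: +25 (room for 40) → 25. Pool exhausted.
Total = 11×25 + 6×25 + 19×50 + 20×50 = 2375.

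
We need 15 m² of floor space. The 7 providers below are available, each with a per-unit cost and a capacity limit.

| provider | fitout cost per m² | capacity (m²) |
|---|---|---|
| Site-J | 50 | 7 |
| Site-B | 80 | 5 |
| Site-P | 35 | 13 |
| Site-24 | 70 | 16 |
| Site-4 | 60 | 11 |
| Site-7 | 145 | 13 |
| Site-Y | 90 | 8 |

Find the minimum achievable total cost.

555

Fill from the cheapest provider first.
Take 13 from Site-P at 35 → need 2 more.
Site-J (50): take the remaining 2 → done.
Site-4, Site-24, Site-B, Site-Y, Site-7: unused.
Cost = 13×35 + 2×50 = 555.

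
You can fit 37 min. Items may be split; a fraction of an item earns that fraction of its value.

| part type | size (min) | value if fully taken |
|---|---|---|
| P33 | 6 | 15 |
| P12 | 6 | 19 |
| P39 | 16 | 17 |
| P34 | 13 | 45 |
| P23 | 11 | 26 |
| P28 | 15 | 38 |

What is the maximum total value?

Best value per unit of size first: P34 45/13≈3.46, P12 19/6≈3.17, P28 38/15≈2.53, P33 15/6≈2.5, P23 26/11≈2.36, P39 17/16≈1.06.
P34: take in full, 13 min for value 45 — 24 left.
All 6 min of P12 fit (value 19) — 18 remain.
All 15 min of P28 fit (value 38) — 3 remain.
3 min left: a 3/6 share of P33 gives 15×3/6 = 7.5.
Total value = 109.5.

109.5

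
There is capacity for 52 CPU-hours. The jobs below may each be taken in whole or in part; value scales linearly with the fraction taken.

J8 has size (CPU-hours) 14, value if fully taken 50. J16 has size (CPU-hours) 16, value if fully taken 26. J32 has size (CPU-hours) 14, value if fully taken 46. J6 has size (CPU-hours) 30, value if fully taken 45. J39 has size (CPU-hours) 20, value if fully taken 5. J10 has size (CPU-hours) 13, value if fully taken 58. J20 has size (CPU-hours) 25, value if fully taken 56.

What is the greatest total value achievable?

178.64

Rank by value-to-size ratio: J10 58/13≈4.46, J8 50/14≈3.57, J32 46/14≈3.29, J20 56/25≈2.24, J16 26/16≈1.62, J6 45/30≈1.5, J39 5/20≈0.25.
Take all of J10 (13 CPU-hours, value 58) → 39 CPU-hours left.
J8: take in full, 14 CPU-hours for value 50 → 25 left.
All 14 CPU-hours of J32 fit (value 46) → 11 remain.
Only 11 CPU-hours remain; take 11/25 of J20 for value 56×11/25 = 24.64.
Total value = 178.64.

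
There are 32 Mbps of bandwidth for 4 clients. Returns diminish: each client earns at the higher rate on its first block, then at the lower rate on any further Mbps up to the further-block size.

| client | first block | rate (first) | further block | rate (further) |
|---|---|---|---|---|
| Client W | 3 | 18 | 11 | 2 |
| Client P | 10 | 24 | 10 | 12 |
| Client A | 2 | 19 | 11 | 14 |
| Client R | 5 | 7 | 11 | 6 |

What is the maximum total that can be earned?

558

Order all 8 blocks by rate: Client P/tier1 24 > Client A/tier1 19 > Client W/tier1 18 > Client A/tier2 14 > Client P/tier2 12 > Client R/tier1 7 > Client R/tier2 6 > Client W/tier2 2.
Client P tier1 at 24: fill all 10 — 22 left.
Client A/tier1 (19): +2 — 20 left.
Fill Client W tier1 block (3 at 18) — 17 left.
Client A/tier2 (14): +11 — 6 left.
Client P/tier2: +6 of 10 at 12; pool empty.
Total = 24×10 + 19×2 + 18×3 + 14×11 + 12×6 = 558.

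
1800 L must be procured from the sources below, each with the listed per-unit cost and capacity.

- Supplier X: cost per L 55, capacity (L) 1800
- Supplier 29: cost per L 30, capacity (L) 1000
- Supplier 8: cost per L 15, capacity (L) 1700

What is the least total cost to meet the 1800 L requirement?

Use sources in increasing cost order.
Supplier 8 (15): use full 1700 → 100 L to go.
Supplier 29 (30): take the remaining 100 → done.
Supplier X: unused.
Cost = 1700×15 + 100×30 = 28500.

28500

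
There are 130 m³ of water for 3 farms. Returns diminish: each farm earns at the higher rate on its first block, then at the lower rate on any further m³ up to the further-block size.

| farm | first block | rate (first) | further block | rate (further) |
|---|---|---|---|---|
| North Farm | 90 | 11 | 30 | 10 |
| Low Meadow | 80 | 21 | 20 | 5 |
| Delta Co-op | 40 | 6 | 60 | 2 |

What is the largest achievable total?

2230

Treat each block as its own option and order by rate: Low Meadow/tier1 21 > North Farm/tier1 11 > North Farm/tier2 10 > Delta Co-op/tier1 6 > Low Meadow/tier2 5 > Delta Co-op/tier2 2.
Fill Low Meadow tier1 block (80 at 21) → 50 left.
North Farm/tier1: +50 of 90 at 11; pool empty.
Total = 21×80 + 11×50 = 2230.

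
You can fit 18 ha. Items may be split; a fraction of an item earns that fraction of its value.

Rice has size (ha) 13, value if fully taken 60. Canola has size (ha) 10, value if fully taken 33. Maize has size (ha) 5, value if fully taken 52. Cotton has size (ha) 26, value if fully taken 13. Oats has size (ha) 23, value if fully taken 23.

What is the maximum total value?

Sort by value density: Maize 52/5≈10.4, Rice 60/13≈4.62, Canola 33/10≈3.3, Oats 23/23≈1, Cotton 13/26≈0.5.
Maize: take in full, 5 ha for value 52 ; 13 left.
Take all of Rice (13 ha, value 60) ; 0 ha left.
Total value = 112.

112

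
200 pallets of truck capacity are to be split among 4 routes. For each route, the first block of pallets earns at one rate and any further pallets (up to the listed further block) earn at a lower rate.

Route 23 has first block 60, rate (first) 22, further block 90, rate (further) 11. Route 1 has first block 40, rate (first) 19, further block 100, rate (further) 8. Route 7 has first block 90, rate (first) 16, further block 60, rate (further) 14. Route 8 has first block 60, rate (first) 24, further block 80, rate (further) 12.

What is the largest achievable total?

4160

Treat each block as its own option and order by rate: Route 8/first 24 > Route 23/first 22 > Route 1/first 19 > Route 7/first 16 > Route 7/second 14 > Route 8/second 12 > Route 23/second 11 > Route 1/second 8.
Fill Route 8 first block (60 at 24) — 140 left.
Route 23 first at 22: fill all 60 — 80 left.
Fill Route 1 first block (40 at 19) — 40 left.
40 remain; put them into Route 7 first at 16.
Total = 24×60 + 22×60 + 19×40 + 16×40 = 4160.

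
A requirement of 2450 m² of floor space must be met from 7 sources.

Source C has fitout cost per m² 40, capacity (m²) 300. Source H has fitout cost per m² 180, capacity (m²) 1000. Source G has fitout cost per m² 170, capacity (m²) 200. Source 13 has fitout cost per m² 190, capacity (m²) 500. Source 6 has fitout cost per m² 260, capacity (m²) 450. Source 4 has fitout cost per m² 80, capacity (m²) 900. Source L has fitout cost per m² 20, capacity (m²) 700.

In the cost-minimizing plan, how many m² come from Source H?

350

Use sources in increasing cost order.
Source L (20): use full 700 → 1750 m² to go.
Source C (40): use full 300 → 1450 m² to go.
Source 4 (80): use full 900 → 550 m² to go.
Take 200 from Source G at 170 → need 350 more.
Source H (180): take the remaining 350 → done.
Source 13, Source 6: unused.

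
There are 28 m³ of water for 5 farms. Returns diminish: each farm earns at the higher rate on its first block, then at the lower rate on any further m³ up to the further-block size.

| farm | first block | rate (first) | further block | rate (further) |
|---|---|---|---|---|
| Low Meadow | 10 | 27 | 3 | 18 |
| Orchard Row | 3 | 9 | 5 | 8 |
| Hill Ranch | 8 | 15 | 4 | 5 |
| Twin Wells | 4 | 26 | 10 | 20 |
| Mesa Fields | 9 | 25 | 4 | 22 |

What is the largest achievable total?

707

Rank every tier by rate: Low Meadow/first 27 > Twin Wells/first 26 > Mesa Fields/first 25 > Mesa Fields/second 22 > Twin Wells/second 20 > Low Meadow/second 18 > Hill Ranch/first 15 > Orchard Row/first 9 > Orchard Row/second 8 > Hill Ranch/second 5.
Low Meadow first at 27: fill all 10 ; 18 left.
Fill Twin Wells first block (4 at 26) ; 14 left.
Fill Mesa Fields first block (9 at 25) ; 5 left.
Mesa Fields second at 22: fill all 4 ; 1 left.
Twin Wells second at 20: only 1 left, fill 1.
Total = 27×10 + 26×4 + 25×9 + 22×4 + 20×1 = 707.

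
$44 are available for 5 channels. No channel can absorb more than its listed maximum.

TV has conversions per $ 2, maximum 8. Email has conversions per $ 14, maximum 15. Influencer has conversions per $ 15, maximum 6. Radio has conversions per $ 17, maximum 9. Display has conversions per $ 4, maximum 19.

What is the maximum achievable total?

Rank by conversions per $: Radio 17 > Influencer 15 > Email 14 > Display 4 > TV 2.
Radio: +9 to 9 (cap) — 35 left.
Influencer takes 6 to reach its cap of 6 — 29 left.
Email takes 15 to reach its cap of 15 — 14 left.
Display has room for 19 but only 14 remain, so it gets 14.
Total = 14×15 + 15×6 + 17×9 + 4×14 = 509.

509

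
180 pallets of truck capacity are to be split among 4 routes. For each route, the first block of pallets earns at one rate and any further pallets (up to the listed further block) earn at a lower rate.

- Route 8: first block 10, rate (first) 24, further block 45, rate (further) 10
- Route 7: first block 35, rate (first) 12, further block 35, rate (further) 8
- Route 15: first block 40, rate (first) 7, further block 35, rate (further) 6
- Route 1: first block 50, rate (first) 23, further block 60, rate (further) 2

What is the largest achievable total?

Treat each block as its own option and order by rate: Route 8/tier1 24 > Route 1/tier1 23 > Route 7/tier1 12 > Route 8/tier2 10 > Route 7/tier2 8 > Route 15/tier1 7 > Route 15/tier2 6 > Route 1/tier2 2.
Route 8/tier1 (24): +10 ; 170 left.
Fill Route 1 tier1 block (50 at 23) ; 120 left.
Route 7 tier1 at 12: fill all 35 ; 85 left.
Fill Route 8 tier2 block (45 at 10) ; 40 left.
Route 7/tier2 (8): +35 ; 5 left.
Route 15/tier1: +5 of 40 at 7; pool empty.
Total = 24×10 + 23×50 + 12×35 + 10×45 + 8×35 + 7×5 = 2575.

2575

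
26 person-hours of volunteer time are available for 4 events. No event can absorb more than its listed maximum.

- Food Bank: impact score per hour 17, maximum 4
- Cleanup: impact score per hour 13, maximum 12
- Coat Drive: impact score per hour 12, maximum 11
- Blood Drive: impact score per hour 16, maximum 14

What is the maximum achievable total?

396

Rank by impact score per hour: Food Bank 17 > Blood Drive 16 > Cleanup 13 > Coat Drive 12.
Give Food Bank 4 to hit its cap of 4 — 22 left.
Blood Drive takes 14 to reach its cap of 14 — 8 left.
Cleanup: +8 (room for 12) → 8. Pool exhausted.
Total = 17×4 + 13×8 + 16×14 = 396.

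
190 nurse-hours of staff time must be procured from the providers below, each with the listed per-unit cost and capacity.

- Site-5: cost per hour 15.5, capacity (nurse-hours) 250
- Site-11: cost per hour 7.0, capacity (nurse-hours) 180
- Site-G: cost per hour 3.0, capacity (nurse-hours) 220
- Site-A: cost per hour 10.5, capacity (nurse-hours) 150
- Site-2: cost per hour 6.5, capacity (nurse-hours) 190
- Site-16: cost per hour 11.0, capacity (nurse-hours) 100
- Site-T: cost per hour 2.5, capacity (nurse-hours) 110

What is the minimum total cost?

515

Use providers in increasing cost order.
Site-T (2.5): use full 110 ; 80 nurse-hours to go.
Site-G (3.0): take the remaining 80 ; done.
Site-2, Site-11, Site-A, Site-16, Site-5: unused.
Cost = 110×2.5 + 80×3.0 = 515.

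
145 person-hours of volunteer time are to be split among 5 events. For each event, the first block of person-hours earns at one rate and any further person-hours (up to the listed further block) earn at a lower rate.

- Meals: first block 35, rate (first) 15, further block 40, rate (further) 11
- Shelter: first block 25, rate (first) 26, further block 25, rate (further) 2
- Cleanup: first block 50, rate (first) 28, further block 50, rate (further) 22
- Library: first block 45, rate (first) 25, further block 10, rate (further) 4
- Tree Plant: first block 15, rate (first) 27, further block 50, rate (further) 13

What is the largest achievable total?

Order all 10 blocks by rate: Cleanup/tier1 28 > Tree Plant/tier1 27 > Shelter/tier1 26 > Library/tier1 25 > Cleanup/tier2 22 > Meals/tier1 15 > Tree Plant/tier2 13 > Meals/tier2 11 > Library/tier2 4 > Shelter/tier2 2.
Cleanup tier1 at 28: fill all 50 — 95 left.
Tree Plant tier1 at 27: fill all 15 — 80 left.
Shelter/tier1 (26): +25 — 55 left.
Fill Library tier1 block (45 at 25) — 10 left.
Cleanup tier2 at 22: only 10 left, fill 10.
Total = 28×50 + 27×15 + 26×25 + 25×45 + 22×10 = 3800.

3800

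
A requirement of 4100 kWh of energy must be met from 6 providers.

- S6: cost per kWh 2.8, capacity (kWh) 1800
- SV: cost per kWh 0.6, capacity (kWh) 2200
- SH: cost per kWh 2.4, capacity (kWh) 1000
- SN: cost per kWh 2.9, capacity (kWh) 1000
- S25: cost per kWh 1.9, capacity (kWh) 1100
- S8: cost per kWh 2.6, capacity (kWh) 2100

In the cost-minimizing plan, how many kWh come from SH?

Use providers in increasing cost order.
SV at 0.6: take all 2200 kWh — 1900 still needed.
Take 1100 from S25 at 1.9 — need 800 more.
Take 800 from SH at 2.4 to finish.
S8, S6, SN: unused.

800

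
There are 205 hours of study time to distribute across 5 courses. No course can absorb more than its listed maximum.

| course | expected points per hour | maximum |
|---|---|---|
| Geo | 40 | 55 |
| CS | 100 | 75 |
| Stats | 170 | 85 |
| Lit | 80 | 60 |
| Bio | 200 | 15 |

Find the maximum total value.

Order the courses by expected points per hour: Bio 200 > Stats 170 > CS 100 > Lit 80 > Geo 40.
Give Bio 15 to hit its cap of 15 ; 190 left.
Stats takes 85 to reach its cap of 85 ; 105 left.
CS: +75 to 75 (cap) ; 30 left.
Only 30 left; Lit takes them to reach 30.
Total = 100×75 + 170×85 + 80×30 + 200×15 = 27350.

27350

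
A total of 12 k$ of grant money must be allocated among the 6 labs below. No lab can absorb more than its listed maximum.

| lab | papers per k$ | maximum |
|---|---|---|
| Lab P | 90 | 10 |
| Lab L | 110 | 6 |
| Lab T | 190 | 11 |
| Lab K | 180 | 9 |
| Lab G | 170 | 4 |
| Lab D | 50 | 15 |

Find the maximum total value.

2270

Order the labs by papers per k$: Lab T 190 > Lab K 180 > Lab G 170 > Lab L 110 > Lab P 90 > Lab D 50.
Lab T takes 11 to reach its cap of 11 — 1 left.
Only 1 left; Lab K takes them to reach 1.
Total = 190×11 + 180×1 = 2270.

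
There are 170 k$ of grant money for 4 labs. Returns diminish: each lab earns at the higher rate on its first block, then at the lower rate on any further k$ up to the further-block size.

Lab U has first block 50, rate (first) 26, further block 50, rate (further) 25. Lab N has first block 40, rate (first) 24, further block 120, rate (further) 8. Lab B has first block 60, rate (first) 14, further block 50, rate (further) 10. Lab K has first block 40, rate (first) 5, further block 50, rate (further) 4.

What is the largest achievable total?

Order all 8 blocks by rate: Lab U/T1 26 > Lab U/T2 25 > Lab N/T1 24 > Lab B/T1 14 > Lab B/T2 10 > Lab N/T2 8 > Lab K/T1 5 > Lab K/T2 4.
Fill Lab U T1 block (50 at 26) → 120 left.
Fill Lab U T2 block (50 at 25) → 70 left.
Fill Lab N T1 block (40 at 24) → 30 left.
Lab B/T1: +30 of 60 at 14; pool empty.
Total = 26×50 + 25×50 + 24×40 + 14×30 = 3930.

3930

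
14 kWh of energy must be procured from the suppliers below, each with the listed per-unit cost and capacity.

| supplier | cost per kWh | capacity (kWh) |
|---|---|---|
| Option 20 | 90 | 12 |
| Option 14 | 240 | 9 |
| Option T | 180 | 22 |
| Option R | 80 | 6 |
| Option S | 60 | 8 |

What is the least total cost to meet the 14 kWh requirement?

Use suppliers in increasing cost order.
Option S (60): use full 8 ; 6 kWh to go.
Take 6 from Option R at 80 ; need 0 more.
Option 20, Option T, Option 14: unused.
Cost = 8×60 + 6×80 = 960.

960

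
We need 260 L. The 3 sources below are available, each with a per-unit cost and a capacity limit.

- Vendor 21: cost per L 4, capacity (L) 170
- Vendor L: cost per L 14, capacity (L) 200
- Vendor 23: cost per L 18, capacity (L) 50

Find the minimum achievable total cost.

Fill from the cheapest source first.
Take 170 from Vendor 21 at 4 ; need 90 more.
Vendor L at 14: take 90 of its 200 ; requirement met.
Vendor 23: unused.
Cost = 170×4 + 90×14 = 1940.

1940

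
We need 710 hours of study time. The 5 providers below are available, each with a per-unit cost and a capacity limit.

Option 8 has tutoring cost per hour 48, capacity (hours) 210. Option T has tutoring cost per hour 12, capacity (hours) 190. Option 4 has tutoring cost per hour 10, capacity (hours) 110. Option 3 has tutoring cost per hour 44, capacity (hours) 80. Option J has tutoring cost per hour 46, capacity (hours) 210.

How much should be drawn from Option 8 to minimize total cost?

Fill from the cheapest provider first.
Option 4 (10): use full 110 → 600 hours to go.
Take 190 from Option T at 12 → need 410 more.
Take 80 from Option 3 at 44 → need 330 more.
Option J at 46: take all 210 hours → 120 still needed.
Option 8 (48): take the remaining 120 → done.

120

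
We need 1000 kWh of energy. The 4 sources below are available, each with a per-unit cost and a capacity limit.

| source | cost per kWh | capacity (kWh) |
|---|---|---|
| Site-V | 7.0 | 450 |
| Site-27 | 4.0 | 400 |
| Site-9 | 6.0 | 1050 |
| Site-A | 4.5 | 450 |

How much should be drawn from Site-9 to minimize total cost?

150

Cheapest first:
Site-27 at 4.0: take all 400 kWh → 600 still needed.
Site-A at 4.5: take all 450 kWh → 150 still needed.
Site-9 at 6.0: take 150 of its 1050 → requirement met.
Site-V: unused.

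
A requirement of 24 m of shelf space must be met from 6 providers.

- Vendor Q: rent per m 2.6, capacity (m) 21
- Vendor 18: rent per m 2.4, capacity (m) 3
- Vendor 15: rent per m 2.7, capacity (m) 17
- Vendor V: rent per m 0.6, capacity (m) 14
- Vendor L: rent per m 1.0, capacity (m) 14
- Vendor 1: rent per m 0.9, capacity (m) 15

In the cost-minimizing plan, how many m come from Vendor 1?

Fill from the cheapest provider first.
Vendor V at 0.6: take all 14 m → 10 still needed.
Vendor 1 at 0.9: take 10 of its 15 → requirement met.
Vendor L, Vendor 18, Vendor Q, Vendor 15: unused.

10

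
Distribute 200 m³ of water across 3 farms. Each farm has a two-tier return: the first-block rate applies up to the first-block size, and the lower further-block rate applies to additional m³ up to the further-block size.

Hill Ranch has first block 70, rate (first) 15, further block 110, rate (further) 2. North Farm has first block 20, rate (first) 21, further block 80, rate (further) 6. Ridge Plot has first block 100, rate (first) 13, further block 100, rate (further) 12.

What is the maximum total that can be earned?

Treat each block as its own option and order by rate: North Farm/tier1 21 > Hill Ranch/tier1 15 > Ridge Plot/tier1 13 > Ridge Plot/tier2 12 > North Farm/tier2 6 > Hill Ranch/tier2 2.
Fill North Farm tier1 block (20 at 21) — 180 left.
Fill Hill Ranch tier1 block (70 at 15) — 110 left.
Ridge Plot/tier1 (13): +100 — 10 left.
Ridge Plot tier2 at 12: only 10 left, fill 10.
Total = 21×20 + 15×70 + 13×100 + 12×10 = 2890.

2890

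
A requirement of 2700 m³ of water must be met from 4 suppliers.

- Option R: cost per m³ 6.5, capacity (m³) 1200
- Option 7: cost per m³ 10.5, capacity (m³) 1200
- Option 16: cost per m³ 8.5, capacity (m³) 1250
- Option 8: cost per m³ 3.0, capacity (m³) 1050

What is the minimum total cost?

14775

Cheapest first:
Option 8 (3.0): use full 1050 — 1650 m³ to go.
Option R at 6.5: take all 1200 m³ — 450 still needed.
Take 450 from Option 16 at 8.5 to finish.
Option 7: unused.
Cost = 1050×3.0 + 1200×6.5 + 450×8.5 = 14775.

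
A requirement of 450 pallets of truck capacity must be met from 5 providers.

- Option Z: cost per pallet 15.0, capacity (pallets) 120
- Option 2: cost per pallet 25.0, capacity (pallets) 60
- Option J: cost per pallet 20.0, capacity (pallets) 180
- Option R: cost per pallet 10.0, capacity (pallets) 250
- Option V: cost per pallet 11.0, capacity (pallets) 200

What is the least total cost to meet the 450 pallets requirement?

Use providers in increasing cost order.
Option R (10.0): use full 250 → 200 pallets to go.
Option V at 11.0: take all 200 pallets → 0 still needed.
Option Z, Option J, Option 2: unused.
Cost = 250×10.0 + 200×11.0 = 4700.

4700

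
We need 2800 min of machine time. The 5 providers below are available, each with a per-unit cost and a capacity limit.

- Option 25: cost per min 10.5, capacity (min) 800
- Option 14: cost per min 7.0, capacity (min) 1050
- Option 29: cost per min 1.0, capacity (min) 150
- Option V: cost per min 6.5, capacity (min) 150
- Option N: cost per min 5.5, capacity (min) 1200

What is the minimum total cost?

Use providers in increasing cost order.
Take 150 from Option 29 at 1.0 → need 2650 more.
Option N (5.5): use full 1200 → 1450 min to go.
Option V at 6.5: take all 150 min → 1300 still needed.
Take 1050 from Option 14 at 7.0 → need 250 more.
Option 25 at 10.5: take 250 of its 800 → requirement met.
Cost = 150×1.0 + 1200×5.5 + 150×6.5 + 1050×7.0 + 250×10.5 = 17700.

17700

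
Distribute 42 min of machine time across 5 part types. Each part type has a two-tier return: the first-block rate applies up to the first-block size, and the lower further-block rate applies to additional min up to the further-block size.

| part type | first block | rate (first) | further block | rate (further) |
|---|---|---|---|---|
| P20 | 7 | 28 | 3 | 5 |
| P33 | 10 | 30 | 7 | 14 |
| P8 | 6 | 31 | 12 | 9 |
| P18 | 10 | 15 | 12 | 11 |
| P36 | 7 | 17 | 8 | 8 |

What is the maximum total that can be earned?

Order all 10 blocks by rate: P8/tier1 31 > P33/tier1 30 > P20/tier1 28 > P36/tier1 17 > P18/tier1 15 > P33/tier2 14 > P18/tier2 11 > P8/tier2 9 > P36/tier2 8 > P20/tier2 5.
P8/tier1 (31): +6 ; 36 left.
Fill P33 tier1 block (10 at 30) ; 26 left.
P20/tier1 (28): +7 ; 19 left.
P36/tier1 (17): +7 ; 12 left.
P18 tier1 at 15: fill all 10 ; 2 left.
P33 tier2 at 14: only 2 left, fill 2.
Total = 31×6 + 30×10 + 28×7 + 17×7 + 15×10 + 14×2 = 979.

979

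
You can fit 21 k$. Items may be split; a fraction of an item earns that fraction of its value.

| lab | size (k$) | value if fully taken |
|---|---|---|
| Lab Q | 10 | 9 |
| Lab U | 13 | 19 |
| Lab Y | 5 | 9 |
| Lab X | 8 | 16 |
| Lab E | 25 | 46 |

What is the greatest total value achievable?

39.92

Sort by value density: Lab X 16/8≈2, Lab E 46/25≈1.84, Lab Y 9/5≈1.8, Lab U 19/13≈1.46, Lab Q 9/10≈0.9.
Take all of Lab X (8 k$, value 16) ; 13 k$ left.
13 k$ left: a 13/25 share of Lab E gives 46×13/25 = 23.92.
Total value = 39.92.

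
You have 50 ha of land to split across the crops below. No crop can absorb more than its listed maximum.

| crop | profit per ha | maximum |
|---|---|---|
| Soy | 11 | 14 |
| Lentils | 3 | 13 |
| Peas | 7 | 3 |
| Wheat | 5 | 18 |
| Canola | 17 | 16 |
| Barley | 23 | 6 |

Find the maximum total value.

640

Order the crops by profit per ha: Barley 23 > Canola 17 > Soy 11 > Peas 7 > Wheat 5 > Lentils 3.
Barley takes 6 to reach its cap of 6 — 44 left.
Give Canola 16 to hit its cap of 16 — 28 left.
Give Soy 14 to hit its cap of 14 — 14 left.
Peas: +3 to 3 (cap) — 11 left.
Wheat has room for 18 but only 11 remain, so it gets 11.
Total = 11×14 + 7×3 + 5×11 + 17×16 + 23×6 = 640.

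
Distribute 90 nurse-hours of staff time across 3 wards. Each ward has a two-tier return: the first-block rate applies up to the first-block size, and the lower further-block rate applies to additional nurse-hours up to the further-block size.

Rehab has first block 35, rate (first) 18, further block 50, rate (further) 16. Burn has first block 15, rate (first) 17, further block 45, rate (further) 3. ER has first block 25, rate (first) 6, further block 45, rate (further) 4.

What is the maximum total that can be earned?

1525

Treat each block as its own option and order by rate: Rehab/tier1 18 > Burn/tier1 17 > Rehab/tier2 16 > ER/tier1 6 > ER/tier2 4 > Burn/tier2 3.
Fill Rehab tier1 block (35 at 18) → 55 left.
Burn tier1 at 17: fill all 15 → 40 left.
Rehab tier2 at 16: only 40 left, fill 40.
Total = 18×35 + 17×15 + 16×40 = 1525.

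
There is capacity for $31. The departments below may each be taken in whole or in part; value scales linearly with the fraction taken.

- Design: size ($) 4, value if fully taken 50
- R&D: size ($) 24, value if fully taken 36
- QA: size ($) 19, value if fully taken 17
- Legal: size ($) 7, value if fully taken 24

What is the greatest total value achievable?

Best value per unit of size first: Design 50/4≈12.5, Legal 24/7≈3.43, R&D 36/24≈1.5, QA 17/19≈0.895.
Take all of Design (4 $, value 50) ; 27 $ left.
Legal: take in full, 7 $ for value 24 ; 20 left.
20 $ left: a 20/24 share of R&D gives 36×20/24 = 30.
Total value = 104.

104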